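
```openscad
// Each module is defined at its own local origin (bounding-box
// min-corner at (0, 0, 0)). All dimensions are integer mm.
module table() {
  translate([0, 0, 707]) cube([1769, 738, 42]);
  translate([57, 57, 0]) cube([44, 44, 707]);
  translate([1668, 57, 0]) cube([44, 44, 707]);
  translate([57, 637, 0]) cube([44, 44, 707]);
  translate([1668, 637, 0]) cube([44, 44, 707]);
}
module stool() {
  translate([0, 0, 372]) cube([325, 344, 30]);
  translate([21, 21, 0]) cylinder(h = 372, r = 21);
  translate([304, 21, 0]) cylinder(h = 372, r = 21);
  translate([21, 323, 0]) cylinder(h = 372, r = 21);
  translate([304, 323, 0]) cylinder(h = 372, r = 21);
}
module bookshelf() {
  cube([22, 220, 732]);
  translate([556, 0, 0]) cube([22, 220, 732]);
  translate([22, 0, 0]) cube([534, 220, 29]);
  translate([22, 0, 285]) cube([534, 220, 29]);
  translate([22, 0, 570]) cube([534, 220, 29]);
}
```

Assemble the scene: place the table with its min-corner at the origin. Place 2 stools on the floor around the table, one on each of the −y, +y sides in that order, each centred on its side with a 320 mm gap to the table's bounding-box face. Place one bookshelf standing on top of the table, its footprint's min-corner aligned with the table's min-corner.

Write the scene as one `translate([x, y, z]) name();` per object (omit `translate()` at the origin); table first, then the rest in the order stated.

table();
translate([722, -664, 0]) stool();
translate([722, 1058, 0]) stool();
translate([0, 0, 749]) bookshelf();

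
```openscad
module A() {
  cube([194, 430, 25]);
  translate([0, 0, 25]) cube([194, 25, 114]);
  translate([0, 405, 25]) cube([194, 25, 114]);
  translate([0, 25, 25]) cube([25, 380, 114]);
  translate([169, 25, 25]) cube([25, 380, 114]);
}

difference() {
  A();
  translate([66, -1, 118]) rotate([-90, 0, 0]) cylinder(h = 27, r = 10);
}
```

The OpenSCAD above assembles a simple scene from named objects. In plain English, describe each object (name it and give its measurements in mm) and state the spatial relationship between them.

A is an open-topped rectangular box: outside dimensions 194×430×139 mm, with a uniform wall and base thickness of 25 mm. The base is a full 194×430 slab on the floor; four walls sit on top of the base. The front and back walls (the −y and +y sides) span the full width; the two side walls fit between them.

The open box has a circular hole of radius 10 mm through its front wall, centred at (x = 66, z = 118).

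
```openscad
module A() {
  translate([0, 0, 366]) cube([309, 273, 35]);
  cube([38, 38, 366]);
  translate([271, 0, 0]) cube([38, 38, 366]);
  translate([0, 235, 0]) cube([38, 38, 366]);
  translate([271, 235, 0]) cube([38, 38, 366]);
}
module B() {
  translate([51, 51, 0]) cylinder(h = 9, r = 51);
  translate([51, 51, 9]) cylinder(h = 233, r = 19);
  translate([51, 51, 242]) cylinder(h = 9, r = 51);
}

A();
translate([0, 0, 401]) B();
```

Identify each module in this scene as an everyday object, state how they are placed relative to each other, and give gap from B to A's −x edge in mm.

A is a stool. B is a spool. The spool is on top of the stool. The gap from the spool to the stool's −x edge is 0 mm.

The spool's min-x is at 0; the stool's min-x is 0; gap = 0 mm.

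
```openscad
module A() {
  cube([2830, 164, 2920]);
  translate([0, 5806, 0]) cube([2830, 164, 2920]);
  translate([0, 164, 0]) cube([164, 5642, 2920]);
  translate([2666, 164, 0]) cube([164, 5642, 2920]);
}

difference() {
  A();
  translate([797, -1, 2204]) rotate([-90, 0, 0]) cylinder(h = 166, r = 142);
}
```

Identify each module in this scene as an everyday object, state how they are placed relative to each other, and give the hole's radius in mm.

A is a house frame. The house frame has a circular hole through its front wall. The hole's radius is 142 mm.

The subtracted cylinder has r = 142 mm.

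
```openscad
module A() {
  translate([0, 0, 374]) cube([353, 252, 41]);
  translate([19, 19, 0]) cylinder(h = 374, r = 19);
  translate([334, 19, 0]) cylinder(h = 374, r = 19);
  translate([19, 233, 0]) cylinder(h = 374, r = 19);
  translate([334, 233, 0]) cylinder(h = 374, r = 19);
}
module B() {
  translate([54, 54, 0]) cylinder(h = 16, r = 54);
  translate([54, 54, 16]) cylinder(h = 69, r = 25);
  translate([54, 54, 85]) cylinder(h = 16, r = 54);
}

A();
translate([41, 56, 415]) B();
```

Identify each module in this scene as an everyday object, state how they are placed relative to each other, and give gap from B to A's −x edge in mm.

The spool's min-x is at 41; the stool's min-x is 0; gap = 41 mm.

A is a stool. B is a spool. The spool is on top of the stool. The gap from the spool to the stool's −x edge is 41 mm.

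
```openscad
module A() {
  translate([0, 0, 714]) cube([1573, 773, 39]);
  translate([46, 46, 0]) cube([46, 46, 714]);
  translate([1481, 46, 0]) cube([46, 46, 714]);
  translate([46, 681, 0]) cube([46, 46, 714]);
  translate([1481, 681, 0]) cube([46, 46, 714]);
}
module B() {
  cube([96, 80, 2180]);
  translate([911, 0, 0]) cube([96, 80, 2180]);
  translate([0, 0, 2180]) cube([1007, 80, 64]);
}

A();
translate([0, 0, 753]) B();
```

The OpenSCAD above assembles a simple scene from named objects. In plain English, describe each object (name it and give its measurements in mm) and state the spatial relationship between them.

A is a table: top 1573 mm (x) × 773 mm (y), 39 mm thick, upper face at z = 753 mm, on four 46×46 mm square legs, each inset 46 mm from the nearest pair of top edges, running from z = 0 to the bottom of the top.

B is a rectangular door frame: two vertical jambs of 96×80 mm section, 2180 mm tall, with a clear opening 815 mm wide between their inner faces. A header 64 mm tall and 80 mm deep lies on top of the jambs and spans the full outside width.

The door frame is on top of the table.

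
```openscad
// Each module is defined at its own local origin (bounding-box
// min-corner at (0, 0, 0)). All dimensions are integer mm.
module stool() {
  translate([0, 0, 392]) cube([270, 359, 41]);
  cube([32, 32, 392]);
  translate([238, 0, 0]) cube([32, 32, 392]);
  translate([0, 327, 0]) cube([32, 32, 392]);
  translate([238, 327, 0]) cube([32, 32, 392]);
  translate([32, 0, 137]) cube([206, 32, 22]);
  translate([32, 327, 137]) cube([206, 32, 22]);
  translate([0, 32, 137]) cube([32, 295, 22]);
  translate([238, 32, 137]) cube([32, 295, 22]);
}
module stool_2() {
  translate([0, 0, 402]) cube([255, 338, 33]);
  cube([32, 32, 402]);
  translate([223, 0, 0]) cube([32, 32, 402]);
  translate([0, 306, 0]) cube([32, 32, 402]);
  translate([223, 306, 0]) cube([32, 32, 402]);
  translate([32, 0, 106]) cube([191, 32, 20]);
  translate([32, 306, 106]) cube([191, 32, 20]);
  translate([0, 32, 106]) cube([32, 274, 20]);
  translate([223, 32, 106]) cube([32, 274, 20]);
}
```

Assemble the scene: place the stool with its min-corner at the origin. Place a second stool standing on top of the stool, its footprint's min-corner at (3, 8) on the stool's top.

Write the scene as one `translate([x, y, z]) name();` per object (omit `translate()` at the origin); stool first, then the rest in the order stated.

stool();
translate([3, 8, 433]) stool_2();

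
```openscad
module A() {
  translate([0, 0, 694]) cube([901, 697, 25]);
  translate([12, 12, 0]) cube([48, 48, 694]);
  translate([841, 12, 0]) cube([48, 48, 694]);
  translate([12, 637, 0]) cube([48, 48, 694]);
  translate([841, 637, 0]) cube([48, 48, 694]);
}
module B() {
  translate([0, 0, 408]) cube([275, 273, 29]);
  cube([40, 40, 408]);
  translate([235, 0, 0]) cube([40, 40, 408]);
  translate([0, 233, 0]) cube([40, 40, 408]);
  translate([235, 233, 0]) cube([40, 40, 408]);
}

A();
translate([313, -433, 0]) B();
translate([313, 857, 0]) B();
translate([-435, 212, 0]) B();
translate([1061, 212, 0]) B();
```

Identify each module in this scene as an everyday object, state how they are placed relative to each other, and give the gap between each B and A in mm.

Each stool's nearest face is 160 mm from the table's bounding box.

A is a table. B is a stool. Four stools sit around the table at the −y, +y, −x, +x sides. The gap between each stool and the table is 160 mm.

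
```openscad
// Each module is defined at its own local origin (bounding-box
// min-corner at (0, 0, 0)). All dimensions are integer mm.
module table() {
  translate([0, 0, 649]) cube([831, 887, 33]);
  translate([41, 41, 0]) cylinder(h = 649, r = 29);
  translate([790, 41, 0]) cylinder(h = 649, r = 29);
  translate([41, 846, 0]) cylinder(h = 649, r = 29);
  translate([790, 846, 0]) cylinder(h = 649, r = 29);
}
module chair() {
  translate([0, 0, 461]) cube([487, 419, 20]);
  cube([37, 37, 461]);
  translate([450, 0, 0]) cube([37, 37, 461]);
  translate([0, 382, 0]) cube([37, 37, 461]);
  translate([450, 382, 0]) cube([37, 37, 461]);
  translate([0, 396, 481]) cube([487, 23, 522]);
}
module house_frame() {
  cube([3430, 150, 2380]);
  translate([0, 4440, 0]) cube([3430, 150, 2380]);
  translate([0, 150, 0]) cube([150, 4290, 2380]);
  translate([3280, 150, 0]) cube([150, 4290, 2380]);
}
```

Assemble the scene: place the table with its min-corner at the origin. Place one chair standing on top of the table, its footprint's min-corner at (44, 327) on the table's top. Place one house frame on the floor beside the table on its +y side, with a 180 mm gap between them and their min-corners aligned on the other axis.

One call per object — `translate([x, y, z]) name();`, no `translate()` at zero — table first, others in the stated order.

table();
translate([44, 327, 682]) chair();
translate([0, 1067, 0]) house_frame();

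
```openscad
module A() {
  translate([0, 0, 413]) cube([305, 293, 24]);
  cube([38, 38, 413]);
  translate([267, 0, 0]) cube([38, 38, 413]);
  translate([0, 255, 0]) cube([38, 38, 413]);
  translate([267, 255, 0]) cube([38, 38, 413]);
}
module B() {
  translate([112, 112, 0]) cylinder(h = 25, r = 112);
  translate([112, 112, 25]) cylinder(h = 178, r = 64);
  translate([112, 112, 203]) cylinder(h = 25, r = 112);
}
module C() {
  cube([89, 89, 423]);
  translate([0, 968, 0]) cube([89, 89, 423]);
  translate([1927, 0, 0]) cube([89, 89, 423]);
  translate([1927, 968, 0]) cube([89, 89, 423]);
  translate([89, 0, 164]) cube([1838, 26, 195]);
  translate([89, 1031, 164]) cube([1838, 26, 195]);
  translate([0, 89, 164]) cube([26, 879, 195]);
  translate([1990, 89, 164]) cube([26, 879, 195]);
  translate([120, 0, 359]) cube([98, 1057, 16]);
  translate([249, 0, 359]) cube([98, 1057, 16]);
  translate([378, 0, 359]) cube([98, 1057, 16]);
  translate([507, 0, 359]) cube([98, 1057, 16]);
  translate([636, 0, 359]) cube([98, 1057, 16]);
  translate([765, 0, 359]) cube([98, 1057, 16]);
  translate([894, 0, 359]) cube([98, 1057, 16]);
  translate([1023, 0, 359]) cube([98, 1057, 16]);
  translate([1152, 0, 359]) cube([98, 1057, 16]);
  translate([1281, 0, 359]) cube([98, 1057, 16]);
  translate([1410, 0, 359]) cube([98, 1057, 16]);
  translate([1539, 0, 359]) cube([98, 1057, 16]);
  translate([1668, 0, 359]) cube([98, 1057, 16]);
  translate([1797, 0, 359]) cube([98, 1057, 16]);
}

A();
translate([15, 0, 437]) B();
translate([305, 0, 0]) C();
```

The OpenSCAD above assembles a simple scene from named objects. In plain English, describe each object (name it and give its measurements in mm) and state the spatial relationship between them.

A is a simple wooden stool: a rectangular seat 305 mm (x) by 293 mm (y), 24 mm thick, top face at z = 437 mm, on four square legs, each 38×38 mm in cross-section. The legs rest on z = 0, each flush with a corner of the seat.

B is a spool: two coaxial disc flanges of radius 112 mm and thickness 25 mm, joined by a core cylinder of radius 64 mm and height 178 mm. The lower flange rests on z = 0 and the three cylinders share a vertical axis.

C is a bed frame 2016 mm long (x) by 1057 mm wide (y). Four 89×89 mm corner posts, 423 mm tall, at the corners of the footprint. Four rails of 26 mm thickness and 195 mm height run between adjacent posts with their undersides at z = 164 mm, their outer faces flush with the outside of the frame (the two x-running rails run between the posts' inner faces; the two y-running rails run between the posts' inner faces). 14 slats, each 98 mm wide (x) and 16 mm thick, lie across the top of the two x-running rails, running the full 1057 mm width of the frame in y; the slats are evenly spaced along x between the inner faces of the end posts with equal gaps (rounded down to the nearest mm) at the −x end and between each pair — any rounding remainder accumulates at the +x end.

The spool is on top of the stool. The bed frame is against the stool's +x side, with their −y faces flush.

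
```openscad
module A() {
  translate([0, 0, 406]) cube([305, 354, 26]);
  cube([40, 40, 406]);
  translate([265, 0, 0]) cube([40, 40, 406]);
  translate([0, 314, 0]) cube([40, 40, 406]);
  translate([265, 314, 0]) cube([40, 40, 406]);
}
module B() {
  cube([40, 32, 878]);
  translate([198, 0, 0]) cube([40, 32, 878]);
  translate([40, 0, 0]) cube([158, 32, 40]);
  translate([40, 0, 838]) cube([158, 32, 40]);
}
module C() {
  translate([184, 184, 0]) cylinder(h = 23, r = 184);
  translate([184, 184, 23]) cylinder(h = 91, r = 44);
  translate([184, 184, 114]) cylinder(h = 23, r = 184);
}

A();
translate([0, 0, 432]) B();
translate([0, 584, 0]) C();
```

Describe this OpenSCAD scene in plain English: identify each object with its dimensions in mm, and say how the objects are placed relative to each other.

A is a four-legged stool. The seat is 305×354 mm, 26 mm thick, top at z = 432 mm. It stands on four square legs, each 40×40 mm in cross-section, from z = 0 to the seat underside, each flush with a corner of the seat.

B is a rectangular picture frame lying in the x–z plane (depth along y). The opening is 158 mm wide (x) by 798 mm tall (z), surrounded by a border 40 mm wide on all four sides. The frame is 32 mm deep and is made of two full-height vertical stiles with two horizontal rails fitted between them.

C is a spool: two coaxial disc flanges of radius 184 mm and thickness 23 mm, joined by a core cylinder of radius 44 mm and height 91 mm. The lower flange rests on z = 0 and the three cylinders share a vertical axis.

The picture frame is on top of the stool. The spool is on the floor beside the stool on its +y side.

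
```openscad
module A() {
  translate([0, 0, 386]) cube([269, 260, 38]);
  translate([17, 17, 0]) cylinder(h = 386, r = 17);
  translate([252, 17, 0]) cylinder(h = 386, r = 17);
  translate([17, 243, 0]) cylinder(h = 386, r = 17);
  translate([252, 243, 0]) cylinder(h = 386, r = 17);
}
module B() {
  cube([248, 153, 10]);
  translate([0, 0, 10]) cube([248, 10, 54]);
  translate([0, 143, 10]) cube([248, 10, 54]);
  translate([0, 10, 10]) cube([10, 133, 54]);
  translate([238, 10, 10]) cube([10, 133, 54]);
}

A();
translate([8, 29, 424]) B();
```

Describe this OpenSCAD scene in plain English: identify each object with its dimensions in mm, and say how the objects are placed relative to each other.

A is a four-legged stool. The seat is a 269×260×38 mm slab whose top surface is at z = 424 mm; four round legs, each 34 mm in diameter, run from the floor (z = 0) to the underside of the seat, each leg's axis is inset half a diameter from the nearest pair of seat edges (so the leg's bounding box is flush with the corner).

B is an open storage box with external size 248×153×64 mm and wall thickness 10 mm (the base is also 10 mm thick). The base covers the whole footprint; the four walls stand on the base, with the y-facing walls full-width and the x-facing walls fitting between their inner faces.

The open box is on top of the stool.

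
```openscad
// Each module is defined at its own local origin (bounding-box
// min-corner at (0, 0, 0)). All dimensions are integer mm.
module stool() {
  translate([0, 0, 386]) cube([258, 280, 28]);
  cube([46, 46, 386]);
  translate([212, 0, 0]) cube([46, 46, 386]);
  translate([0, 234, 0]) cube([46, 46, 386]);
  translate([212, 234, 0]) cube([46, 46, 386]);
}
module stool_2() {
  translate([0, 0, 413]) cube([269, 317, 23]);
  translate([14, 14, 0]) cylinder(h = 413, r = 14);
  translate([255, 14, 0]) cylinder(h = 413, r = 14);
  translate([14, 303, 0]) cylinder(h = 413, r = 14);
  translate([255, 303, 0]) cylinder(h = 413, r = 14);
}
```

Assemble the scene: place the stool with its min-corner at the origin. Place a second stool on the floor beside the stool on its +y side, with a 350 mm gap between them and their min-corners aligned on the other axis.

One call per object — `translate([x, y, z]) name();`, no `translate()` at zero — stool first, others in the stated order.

stool();
translate([0, 630, 0]) stool_2();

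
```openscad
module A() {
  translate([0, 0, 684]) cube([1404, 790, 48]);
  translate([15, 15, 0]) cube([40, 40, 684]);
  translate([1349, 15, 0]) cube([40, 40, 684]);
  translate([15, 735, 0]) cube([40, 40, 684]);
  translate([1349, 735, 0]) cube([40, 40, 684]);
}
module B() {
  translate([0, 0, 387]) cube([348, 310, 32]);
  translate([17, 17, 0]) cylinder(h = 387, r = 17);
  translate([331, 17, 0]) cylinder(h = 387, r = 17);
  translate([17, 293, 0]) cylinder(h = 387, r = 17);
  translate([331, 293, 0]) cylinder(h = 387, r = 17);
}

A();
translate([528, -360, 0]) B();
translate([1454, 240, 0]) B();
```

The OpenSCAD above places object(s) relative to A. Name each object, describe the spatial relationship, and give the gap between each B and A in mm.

A is a table. B is a stool. Two stools sit around the table at the −y, +x sides. The gap between each stool and the table is 50 mm.

Each stool's nearest face is 50 mm from the table's bounding box.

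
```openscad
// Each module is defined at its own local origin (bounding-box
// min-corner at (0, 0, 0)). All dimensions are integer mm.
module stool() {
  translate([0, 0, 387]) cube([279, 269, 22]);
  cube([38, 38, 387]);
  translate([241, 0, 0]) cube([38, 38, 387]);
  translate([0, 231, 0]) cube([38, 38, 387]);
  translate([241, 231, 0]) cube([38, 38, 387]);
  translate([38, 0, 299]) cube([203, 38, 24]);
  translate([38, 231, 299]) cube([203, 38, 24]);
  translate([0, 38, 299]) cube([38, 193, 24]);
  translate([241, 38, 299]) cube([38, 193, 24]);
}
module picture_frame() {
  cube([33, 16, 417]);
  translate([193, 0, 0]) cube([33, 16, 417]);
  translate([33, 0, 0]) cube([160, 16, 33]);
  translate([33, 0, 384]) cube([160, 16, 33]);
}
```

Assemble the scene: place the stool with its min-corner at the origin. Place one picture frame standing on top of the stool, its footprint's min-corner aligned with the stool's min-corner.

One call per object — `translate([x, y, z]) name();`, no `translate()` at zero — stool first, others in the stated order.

stool();
translate([0, 0, 409]) picture_frame();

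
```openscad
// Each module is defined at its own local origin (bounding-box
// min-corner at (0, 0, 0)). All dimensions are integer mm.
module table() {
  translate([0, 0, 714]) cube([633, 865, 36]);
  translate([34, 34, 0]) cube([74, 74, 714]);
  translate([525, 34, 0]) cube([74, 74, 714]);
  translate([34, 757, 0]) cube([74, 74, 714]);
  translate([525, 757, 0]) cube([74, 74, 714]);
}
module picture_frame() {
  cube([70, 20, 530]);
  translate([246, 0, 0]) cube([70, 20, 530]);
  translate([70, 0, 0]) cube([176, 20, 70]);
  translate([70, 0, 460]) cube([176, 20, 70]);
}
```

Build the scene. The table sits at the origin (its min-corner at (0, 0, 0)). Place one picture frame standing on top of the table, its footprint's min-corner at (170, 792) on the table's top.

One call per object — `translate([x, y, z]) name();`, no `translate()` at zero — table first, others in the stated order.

table();
translate([170, 792, 750]) picture_frame();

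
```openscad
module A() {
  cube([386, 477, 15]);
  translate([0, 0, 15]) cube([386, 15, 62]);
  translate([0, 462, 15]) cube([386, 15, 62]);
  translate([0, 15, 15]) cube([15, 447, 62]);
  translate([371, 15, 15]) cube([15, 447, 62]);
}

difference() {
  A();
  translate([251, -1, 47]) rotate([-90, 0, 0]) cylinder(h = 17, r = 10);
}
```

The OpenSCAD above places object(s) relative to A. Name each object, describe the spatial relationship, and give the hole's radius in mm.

A is an open box. The open box has a circular hole through its front wall. The hole's radius is 10 mm.

The subtracted cylinder has r = 10 mm.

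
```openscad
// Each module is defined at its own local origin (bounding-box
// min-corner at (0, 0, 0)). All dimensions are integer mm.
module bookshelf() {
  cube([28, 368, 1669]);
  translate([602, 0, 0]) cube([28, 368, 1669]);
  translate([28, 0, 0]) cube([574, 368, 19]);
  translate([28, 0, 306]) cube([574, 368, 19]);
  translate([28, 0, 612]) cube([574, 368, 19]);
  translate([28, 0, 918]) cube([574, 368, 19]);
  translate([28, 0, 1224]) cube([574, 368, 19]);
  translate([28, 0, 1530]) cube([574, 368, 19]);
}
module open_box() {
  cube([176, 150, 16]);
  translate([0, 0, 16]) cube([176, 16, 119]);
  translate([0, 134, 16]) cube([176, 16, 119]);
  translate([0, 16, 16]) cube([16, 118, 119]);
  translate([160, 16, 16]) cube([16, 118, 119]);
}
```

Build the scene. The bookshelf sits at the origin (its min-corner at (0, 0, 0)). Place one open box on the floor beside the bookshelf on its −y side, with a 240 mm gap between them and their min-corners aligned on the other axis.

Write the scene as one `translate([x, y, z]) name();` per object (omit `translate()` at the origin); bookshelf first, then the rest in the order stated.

bookshelf();
translate([0, -390, 0]) open_box();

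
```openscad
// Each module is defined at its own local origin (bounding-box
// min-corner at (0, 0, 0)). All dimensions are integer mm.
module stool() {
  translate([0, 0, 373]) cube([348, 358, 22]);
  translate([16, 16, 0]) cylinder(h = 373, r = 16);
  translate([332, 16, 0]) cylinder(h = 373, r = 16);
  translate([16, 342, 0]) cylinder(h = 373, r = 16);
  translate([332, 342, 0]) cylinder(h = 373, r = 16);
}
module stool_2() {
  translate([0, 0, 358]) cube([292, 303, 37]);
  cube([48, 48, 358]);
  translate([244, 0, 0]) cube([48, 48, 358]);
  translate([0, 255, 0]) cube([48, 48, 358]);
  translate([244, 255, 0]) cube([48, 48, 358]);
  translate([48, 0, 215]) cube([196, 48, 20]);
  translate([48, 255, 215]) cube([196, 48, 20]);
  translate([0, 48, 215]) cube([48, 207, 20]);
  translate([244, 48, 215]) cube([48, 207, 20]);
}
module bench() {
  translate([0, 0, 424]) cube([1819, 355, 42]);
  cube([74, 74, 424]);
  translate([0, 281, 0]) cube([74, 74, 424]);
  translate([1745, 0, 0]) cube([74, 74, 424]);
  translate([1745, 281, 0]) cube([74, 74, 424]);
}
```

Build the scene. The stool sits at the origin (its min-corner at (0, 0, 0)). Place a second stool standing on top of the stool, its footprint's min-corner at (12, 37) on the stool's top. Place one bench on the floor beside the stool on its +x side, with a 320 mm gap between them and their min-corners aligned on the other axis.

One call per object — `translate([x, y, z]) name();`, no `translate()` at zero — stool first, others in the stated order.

stool();
translate([12, 37, 395]) stool_2();
translate([668, 0, 0]) bench();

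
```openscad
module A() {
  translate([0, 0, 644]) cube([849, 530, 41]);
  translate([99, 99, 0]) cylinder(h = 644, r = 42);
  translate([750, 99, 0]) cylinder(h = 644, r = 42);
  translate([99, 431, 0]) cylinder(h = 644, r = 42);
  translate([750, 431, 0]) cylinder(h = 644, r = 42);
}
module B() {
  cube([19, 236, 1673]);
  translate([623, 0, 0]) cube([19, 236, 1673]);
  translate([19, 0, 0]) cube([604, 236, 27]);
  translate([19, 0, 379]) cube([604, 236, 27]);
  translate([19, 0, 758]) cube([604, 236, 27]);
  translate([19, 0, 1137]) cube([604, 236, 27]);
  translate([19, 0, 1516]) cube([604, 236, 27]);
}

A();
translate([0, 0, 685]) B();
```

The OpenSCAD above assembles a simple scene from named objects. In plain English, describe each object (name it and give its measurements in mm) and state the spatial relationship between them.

A is a table with a 849×530 mm rectangular top, 41 mm thick, top surface at z = 685 mm, supported by four round legs of 84 mm diameter, each leg's bounding box inset 57 mm from the nearest pair of top edges, running from the floor.

B is an open bookshelf. Two side panels, each 19 mm thick, 236 mm deep and 1673 mm tall, stand 642 mm apart (outside-to-outside). Between them sit 5 shelves, each 27 mm thick and 236 mm deep, spanning the full gap between the sides. The bottom shelf rests on the floor (its underside at z = 0) and the clear gap between one shelf's top and the next shelf's underside is 352 mm.

The bookshelf is on top of the table.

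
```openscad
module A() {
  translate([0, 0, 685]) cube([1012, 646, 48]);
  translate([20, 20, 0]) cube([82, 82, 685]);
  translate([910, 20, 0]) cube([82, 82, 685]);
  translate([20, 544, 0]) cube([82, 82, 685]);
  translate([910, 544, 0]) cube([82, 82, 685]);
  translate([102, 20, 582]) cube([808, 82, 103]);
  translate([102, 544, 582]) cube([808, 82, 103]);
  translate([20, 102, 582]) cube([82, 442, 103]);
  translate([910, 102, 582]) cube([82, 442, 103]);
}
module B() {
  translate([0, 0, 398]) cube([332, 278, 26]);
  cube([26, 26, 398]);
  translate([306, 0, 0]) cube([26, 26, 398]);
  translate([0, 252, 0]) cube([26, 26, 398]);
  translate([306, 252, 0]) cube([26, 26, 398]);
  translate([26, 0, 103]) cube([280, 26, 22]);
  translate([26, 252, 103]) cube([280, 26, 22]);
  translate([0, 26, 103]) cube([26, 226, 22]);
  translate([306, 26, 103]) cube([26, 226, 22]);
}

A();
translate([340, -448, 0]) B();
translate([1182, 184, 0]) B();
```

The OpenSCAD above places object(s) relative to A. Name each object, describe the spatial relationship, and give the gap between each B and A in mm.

Each stool's nearest face is 170 mm from the table's bounding box.

A is a table. B is a stool. Two stools sit around the table at the −y, +x sides. The gap between each stool and the table is 170 mm.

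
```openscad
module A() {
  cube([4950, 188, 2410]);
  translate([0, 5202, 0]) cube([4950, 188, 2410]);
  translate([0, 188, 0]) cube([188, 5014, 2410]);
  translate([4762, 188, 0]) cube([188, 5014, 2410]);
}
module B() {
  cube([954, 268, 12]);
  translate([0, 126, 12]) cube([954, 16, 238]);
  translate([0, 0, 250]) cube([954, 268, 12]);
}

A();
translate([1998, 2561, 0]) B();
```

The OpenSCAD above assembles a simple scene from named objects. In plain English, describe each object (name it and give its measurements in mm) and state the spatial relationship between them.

A is the wall frame of a small rectangular building: four walls, each 2410 mm tall and 188 mm thick, enclosing a footprint 4950 mm (x) by 5390 mm (y) outside-to-outside, with no floor or roof. The front and back walls (the −y and +y sides) span the full width; the two side walls fit between them.

B is an I-beam lying along x, 954 mm long. Overall section height 262 mm. Two flanges 268 mm wide (y) and 12 mm thick, one on the floor and one at the top; a web 16 mm thick runs between them, centred on the flange width.

The I-beam sits inside the house frame, centred.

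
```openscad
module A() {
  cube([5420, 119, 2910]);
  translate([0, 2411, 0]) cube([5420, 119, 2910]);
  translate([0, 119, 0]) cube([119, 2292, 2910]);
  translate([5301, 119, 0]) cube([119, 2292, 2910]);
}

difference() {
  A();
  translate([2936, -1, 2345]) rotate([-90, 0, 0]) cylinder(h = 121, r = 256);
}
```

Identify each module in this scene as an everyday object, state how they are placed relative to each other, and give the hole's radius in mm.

A is a house frame. The house frame has a circular hole through its front wall. The hole's radius is 256 mm.

The subtracted cylinder has r = 256 mm.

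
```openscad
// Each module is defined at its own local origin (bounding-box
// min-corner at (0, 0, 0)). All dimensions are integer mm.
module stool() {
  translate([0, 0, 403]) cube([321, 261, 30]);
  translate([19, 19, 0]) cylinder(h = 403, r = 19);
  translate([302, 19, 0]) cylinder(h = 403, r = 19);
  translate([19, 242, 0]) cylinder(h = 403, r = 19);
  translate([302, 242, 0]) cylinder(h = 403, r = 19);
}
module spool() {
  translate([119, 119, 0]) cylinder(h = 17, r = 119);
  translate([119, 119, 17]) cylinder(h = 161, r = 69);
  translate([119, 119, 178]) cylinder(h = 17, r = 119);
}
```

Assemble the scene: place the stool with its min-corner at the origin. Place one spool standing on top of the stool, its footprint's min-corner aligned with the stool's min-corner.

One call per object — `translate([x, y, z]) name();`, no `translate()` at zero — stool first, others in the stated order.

stool();
translate([0, 0, 433]) spool();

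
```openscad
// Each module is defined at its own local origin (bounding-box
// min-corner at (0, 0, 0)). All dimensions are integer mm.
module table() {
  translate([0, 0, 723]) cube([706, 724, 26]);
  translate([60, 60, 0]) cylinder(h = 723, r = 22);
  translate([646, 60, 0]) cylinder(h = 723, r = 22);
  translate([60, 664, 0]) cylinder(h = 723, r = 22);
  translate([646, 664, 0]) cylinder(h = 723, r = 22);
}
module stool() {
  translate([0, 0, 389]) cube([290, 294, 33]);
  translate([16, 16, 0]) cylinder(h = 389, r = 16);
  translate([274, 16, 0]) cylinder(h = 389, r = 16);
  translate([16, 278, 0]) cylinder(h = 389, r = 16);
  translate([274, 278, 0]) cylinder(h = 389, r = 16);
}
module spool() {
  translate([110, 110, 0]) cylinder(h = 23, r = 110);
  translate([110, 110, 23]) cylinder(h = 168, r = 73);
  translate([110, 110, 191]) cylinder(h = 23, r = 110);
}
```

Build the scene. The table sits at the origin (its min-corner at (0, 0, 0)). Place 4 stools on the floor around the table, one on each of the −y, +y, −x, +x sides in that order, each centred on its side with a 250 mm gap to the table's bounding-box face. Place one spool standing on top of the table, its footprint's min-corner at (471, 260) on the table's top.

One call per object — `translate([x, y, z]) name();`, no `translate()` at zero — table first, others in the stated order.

table();
translate([208, -544, 0]) stool();
translate([208, 974, 0]) stool();
translate([-540, 215, 0]) stool();
translate([956, 215, 0]) stool();
translate([471, 260, 749]) spool();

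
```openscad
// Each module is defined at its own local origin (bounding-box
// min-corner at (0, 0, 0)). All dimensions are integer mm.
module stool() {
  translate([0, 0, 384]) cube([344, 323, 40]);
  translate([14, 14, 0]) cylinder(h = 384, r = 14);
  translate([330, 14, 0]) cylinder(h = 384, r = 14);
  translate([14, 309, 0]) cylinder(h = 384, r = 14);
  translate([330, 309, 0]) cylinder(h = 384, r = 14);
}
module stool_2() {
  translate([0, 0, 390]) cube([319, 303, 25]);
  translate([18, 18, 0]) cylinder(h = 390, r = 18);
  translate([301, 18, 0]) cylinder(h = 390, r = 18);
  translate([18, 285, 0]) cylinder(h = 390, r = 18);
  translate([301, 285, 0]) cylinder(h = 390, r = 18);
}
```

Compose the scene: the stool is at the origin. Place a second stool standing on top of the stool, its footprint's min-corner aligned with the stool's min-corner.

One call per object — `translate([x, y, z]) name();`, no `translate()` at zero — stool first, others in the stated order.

stool();
translate([0, 0, 424]) stool_2();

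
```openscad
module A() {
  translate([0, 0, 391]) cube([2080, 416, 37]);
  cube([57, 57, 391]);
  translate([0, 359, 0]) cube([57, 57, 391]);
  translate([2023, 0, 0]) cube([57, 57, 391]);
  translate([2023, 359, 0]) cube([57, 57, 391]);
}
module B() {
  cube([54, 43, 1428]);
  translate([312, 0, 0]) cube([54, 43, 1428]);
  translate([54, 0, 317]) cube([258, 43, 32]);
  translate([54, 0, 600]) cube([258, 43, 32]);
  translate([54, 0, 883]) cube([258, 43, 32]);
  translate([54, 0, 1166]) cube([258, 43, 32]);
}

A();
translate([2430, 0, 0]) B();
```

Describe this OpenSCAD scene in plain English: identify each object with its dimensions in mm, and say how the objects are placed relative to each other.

A is a bench: a 2080×416 mm seat slab, 37 mm thick, top at z = 428 mm, on four 57×57 mm square legs flush with the seat corners and standing on z = 0.

B is a wooden ladder with two side rails of 54×43 mm section and 1428 mm height, set 366 mm apart overall. Between them run 4 rectangular rungs (43 mm deep, 32 mm thick), front faces flush with the rails' −y face. The bottom of the first rung is 317 mm above the floor and each subsequent rung is 283 mm higher than the one below.

The ladder is on the floor beside the bench on its +x side.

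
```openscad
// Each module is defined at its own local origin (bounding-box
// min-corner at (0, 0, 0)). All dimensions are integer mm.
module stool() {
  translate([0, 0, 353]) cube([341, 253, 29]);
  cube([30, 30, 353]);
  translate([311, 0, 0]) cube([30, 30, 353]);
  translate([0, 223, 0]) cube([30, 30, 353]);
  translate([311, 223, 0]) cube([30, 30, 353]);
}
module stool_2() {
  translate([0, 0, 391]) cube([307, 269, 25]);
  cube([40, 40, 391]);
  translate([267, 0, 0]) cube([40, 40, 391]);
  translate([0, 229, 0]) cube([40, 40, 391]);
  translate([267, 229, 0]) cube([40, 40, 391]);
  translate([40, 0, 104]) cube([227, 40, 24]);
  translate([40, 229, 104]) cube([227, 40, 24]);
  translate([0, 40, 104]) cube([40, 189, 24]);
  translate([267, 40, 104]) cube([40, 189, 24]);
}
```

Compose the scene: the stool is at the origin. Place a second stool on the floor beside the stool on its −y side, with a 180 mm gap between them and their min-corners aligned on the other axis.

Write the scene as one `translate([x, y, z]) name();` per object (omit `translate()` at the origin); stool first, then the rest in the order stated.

stool();
translate([0, -449, 0]) stool_2();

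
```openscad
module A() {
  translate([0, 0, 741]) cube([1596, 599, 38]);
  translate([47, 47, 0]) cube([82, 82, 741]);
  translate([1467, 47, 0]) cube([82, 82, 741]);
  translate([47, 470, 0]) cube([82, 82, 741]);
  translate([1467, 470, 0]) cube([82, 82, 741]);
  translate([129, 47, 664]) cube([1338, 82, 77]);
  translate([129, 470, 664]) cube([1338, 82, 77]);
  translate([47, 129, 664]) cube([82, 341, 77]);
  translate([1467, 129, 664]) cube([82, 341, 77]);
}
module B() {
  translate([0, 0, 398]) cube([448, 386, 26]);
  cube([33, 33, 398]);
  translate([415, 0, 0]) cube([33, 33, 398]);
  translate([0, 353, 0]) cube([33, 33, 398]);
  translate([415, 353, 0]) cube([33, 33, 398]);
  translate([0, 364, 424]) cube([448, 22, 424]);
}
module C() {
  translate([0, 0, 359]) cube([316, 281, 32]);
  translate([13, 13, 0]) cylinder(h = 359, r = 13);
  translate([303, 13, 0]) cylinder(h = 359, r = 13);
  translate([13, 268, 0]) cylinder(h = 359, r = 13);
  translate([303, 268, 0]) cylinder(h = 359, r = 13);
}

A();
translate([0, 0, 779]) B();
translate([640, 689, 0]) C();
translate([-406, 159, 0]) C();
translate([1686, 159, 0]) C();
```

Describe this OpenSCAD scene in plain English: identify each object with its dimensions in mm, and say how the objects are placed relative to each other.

A is a table with a 1596×599 mm rectangular top, 38 mm thick, top surface at z = 779 mm, supported by four 82×82 mm square legs, each inset 47 mm from the nearest pair of top edges, running from the floor. Four apron rails, 82 mm thick and 77 mm tall, run between adjacent legs with their top edges flush with the underside of the top and their outer faces flush with the legs' outer faces.

B is a chair: 448×386 mm seat, 26 mm thick, top at z = 424 mm, on four 33 mm square corner legs flush with the seat edges. A 22 mm thick backrest slab spans the full seat width, extending 424 mm above the seat top, its back face flush with the seat's +y edge.

C is a four-legged stool. The seat is 316×281 mm, 32 mm thick, top at z = 391 mm. It stands on four round legs, each 26 mm in diameter, from z = 0 to the seat underside, each leg's axis is inset half a diameter from the nearest pair of seat edges (so the leg's bounding box is flush with the corner).

The chair is on top of the table. Three stools sit around the table at the +y, −x, +x sides.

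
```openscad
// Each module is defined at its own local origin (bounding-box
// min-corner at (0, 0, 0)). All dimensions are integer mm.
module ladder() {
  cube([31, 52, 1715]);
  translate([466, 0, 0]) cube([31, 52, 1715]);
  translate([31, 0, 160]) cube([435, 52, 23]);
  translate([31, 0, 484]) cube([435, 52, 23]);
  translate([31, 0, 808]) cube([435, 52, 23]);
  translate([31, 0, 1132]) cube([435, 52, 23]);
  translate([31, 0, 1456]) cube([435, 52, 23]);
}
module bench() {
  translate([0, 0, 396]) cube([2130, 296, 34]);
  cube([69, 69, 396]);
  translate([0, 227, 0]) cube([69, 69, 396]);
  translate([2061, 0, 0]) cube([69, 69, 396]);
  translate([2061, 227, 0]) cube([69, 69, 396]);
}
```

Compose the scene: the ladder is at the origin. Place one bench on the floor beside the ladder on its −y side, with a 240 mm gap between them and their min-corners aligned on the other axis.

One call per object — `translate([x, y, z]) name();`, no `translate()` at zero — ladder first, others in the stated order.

ladder();
translate([0, -536, 0]) bench();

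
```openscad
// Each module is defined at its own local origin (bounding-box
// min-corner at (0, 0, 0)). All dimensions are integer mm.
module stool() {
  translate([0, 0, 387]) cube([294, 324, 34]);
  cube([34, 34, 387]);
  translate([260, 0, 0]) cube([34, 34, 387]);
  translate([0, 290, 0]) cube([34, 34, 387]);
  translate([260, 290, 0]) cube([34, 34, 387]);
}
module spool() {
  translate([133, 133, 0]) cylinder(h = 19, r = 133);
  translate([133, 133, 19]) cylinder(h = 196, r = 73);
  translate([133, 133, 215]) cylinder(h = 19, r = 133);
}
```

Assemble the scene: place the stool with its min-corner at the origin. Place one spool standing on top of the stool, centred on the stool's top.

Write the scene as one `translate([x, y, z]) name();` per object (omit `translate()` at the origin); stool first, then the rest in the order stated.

stool();
translate([14, 29, 421]) spool();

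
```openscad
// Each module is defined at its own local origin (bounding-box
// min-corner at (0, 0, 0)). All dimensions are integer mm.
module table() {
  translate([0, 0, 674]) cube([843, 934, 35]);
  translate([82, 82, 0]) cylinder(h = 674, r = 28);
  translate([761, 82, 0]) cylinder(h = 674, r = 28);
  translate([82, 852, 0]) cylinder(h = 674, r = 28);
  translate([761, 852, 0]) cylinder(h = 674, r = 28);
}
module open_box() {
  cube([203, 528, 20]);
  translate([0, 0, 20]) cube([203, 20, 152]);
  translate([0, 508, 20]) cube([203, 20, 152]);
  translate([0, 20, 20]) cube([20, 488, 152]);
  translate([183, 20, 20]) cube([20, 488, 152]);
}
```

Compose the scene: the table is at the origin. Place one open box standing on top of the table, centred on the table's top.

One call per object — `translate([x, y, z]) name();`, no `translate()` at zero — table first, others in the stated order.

table();
translate([320, 203, 709]) open_box();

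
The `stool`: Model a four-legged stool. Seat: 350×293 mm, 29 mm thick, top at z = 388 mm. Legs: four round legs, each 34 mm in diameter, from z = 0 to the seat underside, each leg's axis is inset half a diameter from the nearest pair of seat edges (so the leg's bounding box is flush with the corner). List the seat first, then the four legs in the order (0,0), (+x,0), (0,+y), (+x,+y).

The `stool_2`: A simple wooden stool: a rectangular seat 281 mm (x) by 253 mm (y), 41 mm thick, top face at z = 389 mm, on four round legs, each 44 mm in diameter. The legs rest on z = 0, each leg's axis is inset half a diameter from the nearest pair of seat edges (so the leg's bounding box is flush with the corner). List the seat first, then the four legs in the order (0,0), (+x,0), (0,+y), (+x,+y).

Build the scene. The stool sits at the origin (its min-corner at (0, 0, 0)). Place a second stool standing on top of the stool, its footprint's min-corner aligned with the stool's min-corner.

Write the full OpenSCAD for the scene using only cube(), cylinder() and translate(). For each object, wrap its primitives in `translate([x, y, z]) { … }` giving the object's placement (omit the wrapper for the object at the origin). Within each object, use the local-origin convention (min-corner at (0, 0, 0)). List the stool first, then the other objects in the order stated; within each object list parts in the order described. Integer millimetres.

translate([0, 0, 359]) cube([350, 293, 29]);
translate([17, 17, 0]) cylinder(h = 359, r = 17);
translate([333, 17, 0]) cylinder(h = 359, r = 17);
translate([17, 276, 0]) cylinder(h = 359, r = 17);
translate([333, 276, 0]) cylinder(h = 359, r = 17);
translate([0, 0, 388]) {
  translate([0, 0, 348]) cube([281, 253, 41]);
  translate([22, 22, 0]) cylinder(h = 348, r = 22);
  translate([259, 22, 0]) cylinder(h = 348, r = 22);
  translate([22, 231, 0]) cylinder(h = 348, r = 22);
  translate([259, 231, 0]) cylinder(h = 348, r = 22);
}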